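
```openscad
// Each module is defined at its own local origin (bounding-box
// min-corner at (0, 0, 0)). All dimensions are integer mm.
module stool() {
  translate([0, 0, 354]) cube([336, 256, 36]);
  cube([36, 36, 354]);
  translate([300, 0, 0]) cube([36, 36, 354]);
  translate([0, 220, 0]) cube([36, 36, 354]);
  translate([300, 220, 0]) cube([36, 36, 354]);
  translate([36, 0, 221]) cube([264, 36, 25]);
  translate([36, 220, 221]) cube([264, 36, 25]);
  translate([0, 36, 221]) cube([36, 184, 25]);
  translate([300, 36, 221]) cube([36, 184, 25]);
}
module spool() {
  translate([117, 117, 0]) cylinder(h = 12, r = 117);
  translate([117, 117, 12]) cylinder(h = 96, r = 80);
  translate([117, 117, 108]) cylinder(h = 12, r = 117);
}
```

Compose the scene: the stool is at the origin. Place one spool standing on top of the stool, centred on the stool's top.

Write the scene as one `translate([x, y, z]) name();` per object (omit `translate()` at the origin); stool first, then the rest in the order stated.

stool();
translate([51, 11, 390]) spool();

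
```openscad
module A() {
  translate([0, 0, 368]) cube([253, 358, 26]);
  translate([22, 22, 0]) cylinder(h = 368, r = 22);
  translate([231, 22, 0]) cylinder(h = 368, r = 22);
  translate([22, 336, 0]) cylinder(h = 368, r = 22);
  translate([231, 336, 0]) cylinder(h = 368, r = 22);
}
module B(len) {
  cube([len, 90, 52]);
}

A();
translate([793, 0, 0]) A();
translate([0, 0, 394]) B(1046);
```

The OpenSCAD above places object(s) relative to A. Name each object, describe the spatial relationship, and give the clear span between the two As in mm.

A is a stool. B is a beam. A beam spans the tops of two stools. The clear span between the two stools is 540 mm.

Second stool starts at x = 793; first ends at x = 253; clear span = 793 − 253 = 540 mm.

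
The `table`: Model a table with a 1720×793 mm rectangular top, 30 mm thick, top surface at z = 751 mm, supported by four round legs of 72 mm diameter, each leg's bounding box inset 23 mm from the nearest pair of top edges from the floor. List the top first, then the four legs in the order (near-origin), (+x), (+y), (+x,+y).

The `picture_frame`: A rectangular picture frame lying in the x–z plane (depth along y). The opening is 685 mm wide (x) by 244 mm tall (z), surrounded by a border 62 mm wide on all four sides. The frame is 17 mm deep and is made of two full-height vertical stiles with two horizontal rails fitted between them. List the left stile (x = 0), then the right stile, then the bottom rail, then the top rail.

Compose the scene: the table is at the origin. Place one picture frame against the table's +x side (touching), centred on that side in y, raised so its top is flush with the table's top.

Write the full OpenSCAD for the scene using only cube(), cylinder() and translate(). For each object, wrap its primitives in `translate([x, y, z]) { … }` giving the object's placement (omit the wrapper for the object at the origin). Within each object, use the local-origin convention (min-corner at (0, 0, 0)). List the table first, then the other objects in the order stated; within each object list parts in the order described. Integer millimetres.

translate([0, 0, 721]) cube([1720, 793, 30]);
translate([59, 59, 0]) cylinder(h = 721, r = 36);
translate([1661, 59, 0]) cylinder(h = 721, r = 36);
translate([59, 734, 0]) cylinder(h = 721, r = 36);
translate([1661, 734, 0]) cylinder(h = 721, r = 36);
translate([1720, 388, 383]) {
  cube([62, 17, 368]);
  translate([747, 0, 0]) cube([62, 17, 368]);
  translate([62, 0, 0]) cube([685, 17, 62]);
  translate([62, 0, 306]) cube([685, 17, 62]);
}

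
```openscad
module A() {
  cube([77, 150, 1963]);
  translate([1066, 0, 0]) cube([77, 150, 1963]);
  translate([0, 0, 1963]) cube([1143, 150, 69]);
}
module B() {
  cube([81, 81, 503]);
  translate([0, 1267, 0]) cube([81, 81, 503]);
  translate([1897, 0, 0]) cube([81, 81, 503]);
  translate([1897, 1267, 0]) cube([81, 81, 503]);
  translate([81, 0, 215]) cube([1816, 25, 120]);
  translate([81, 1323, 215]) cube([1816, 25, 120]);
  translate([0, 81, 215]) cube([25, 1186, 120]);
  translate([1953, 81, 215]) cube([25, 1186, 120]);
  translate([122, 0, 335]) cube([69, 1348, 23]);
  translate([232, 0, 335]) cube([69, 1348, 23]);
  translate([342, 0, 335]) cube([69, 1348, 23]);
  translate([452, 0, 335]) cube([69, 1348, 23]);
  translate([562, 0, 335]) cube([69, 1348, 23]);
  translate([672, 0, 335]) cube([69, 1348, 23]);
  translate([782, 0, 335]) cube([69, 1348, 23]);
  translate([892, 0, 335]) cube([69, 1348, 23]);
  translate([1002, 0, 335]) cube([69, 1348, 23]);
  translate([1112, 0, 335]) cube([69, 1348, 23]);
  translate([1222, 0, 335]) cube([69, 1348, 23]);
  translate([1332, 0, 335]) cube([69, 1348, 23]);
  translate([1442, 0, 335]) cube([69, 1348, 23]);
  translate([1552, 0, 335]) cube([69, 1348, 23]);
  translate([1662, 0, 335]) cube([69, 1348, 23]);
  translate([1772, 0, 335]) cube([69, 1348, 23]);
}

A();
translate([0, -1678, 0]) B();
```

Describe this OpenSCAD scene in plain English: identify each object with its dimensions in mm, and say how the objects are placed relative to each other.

A is a door frame. The clear opening is 989 mm wide and 1963 mm high. Two 77 mm wide jambs, 150 mm deep, stand either side of the opening from the floor to the top of the opening. A 69 mm thick head sits across the top of both jambs, spanning the full outside width of the frame.

B is a bed frame 1978 mm long (x) by 1348 mm wide (y). Four 81×81 mm corner posts, 503 mm tall, at the corners of the footprint. Four rails of 25 mm thickness and 120 mm height run between adjacent posts with their undersides at z = 215 mm, their outer faces flush with the outside of the frame (the two x-running rails run between the posts' inner faces; the two y-running rails run between the posts' inner faces). 16 slats, each 69 mm wide (x) and 23 mm thick, lie across the top of the two x-running rails, running the full 1348 mm width of the frame in y; the slats are evenly spaced along x between the inner faces of the end posts with equal gaps (rounded down to the nearest mm) at the −x end and between each pair — any rounding remainder accumulates at the +x end.

The bed frame is on the floor beside the door frame on its −y side.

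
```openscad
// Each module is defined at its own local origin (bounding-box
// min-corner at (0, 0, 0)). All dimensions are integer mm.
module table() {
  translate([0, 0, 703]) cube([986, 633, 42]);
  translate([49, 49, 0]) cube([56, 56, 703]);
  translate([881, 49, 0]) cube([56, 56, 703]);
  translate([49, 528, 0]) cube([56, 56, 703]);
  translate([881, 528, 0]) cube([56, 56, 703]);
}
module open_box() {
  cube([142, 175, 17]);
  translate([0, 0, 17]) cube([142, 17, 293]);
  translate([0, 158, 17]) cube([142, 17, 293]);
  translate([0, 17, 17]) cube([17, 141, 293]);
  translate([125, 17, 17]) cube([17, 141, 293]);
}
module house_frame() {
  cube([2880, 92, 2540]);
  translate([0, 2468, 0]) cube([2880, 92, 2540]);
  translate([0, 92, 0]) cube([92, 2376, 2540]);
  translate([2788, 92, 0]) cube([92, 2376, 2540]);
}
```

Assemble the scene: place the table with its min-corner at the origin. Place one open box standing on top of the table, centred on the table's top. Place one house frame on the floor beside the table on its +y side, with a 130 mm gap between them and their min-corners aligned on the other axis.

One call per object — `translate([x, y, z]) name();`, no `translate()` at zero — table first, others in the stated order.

table();
translate([422, 229, 745]) open_box();
translate([0, 763, 0]) house_frame();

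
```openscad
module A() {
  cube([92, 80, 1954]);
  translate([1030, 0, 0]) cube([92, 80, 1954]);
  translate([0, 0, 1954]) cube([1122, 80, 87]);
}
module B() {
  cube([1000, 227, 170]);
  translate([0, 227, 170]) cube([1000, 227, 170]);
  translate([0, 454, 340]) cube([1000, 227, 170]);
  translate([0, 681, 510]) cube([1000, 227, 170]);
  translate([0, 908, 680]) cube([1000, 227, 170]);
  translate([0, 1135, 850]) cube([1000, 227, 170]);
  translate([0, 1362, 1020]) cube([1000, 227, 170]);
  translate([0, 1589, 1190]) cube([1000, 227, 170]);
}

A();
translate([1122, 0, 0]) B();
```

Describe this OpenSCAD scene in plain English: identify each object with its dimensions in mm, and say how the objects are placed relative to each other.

A is a door frame. The clear opening is 938 mm wide and 1954 mm high. Two 92 mm wide jambs, 80 mm deep, stand either side of the opening from the floor to the top of the opening. A 87 mm thick head sits across the top of both jambs, spanning the full outside width of the frame.

B is a run of 8 identical solid stair steps. Each tread is 1000×227 mm and each step block is 170 mm high. Step 1 rests on the floor; step k is offset from step 1 by (k−1)×227 mm in y and (k−1)×170 mm in z.

The staircase is against the door frame's +x side, with their −y faces flush.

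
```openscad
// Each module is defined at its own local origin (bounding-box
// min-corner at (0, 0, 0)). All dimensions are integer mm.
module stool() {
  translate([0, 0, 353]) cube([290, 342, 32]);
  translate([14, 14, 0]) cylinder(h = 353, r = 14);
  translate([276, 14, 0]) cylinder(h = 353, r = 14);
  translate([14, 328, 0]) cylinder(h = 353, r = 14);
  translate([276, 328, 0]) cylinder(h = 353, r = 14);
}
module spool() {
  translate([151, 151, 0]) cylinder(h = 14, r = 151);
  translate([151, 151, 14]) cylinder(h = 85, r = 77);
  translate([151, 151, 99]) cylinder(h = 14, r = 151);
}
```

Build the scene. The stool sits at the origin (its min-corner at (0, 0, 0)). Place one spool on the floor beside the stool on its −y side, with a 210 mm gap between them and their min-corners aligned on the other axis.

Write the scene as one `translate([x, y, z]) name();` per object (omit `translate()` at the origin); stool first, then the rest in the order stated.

stool();
translate([0, -512, 0]) spool();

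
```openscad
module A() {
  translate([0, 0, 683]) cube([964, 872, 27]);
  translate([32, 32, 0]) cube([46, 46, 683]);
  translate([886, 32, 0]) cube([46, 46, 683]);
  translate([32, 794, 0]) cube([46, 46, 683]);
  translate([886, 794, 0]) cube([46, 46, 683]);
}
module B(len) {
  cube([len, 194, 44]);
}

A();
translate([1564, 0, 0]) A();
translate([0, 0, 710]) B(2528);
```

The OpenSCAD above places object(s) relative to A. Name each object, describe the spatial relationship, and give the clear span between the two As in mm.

A is a table. B is a beam. A beam spans the tops of two tables. The clear span between the two tables is 600 mm.

Second table starts at x = 1564; first ends at x = 964; clear span = 1564 − 964 = 600 mm.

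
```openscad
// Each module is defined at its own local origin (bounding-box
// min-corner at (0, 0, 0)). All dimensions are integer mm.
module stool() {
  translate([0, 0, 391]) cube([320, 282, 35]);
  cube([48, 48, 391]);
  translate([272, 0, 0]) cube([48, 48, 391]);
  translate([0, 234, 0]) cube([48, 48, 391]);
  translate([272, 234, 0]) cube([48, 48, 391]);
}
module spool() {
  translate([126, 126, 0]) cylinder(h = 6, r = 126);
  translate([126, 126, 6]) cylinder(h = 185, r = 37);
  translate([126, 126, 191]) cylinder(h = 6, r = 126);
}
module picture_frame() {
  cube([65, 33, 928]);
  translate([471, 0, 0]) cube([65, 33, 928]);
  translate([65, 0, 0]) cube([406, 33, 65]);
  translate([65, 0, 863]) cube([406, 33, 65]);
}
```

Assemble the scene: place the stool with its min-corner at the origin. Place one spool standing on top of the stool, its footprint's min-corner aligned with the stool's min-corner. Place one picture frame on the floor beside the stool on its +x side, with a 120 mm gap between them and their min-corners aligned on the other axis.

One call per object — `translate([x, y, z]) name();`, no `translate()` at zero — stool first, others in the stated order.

stool();
translate([0, 0, 426]) spool();
translate([440, 0, 0]) picture_frame();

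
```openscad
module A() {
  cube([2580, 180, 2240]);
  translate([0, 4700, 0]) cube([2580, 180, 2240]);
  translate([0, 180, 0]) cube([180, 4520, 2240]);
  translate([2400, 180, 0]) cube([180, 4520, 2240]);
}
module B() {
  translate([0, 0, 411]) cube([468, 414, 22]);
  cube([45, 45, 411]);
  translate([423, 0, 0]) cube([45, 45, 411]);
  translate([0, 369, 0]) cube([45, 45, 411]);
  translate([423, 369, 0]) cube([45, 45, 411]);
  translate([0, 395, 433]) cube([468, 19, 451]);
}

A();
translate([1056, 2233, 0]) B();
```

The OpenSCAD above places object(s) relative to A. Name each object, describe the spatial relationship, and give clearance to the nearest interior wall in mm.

Clearances: x = 876, y = 2053; minimum 876 mm.

A is a house frame. B is a chair. The chair sits inside the house frame, centred. The clearance to the nearest interior wall is 876 mm.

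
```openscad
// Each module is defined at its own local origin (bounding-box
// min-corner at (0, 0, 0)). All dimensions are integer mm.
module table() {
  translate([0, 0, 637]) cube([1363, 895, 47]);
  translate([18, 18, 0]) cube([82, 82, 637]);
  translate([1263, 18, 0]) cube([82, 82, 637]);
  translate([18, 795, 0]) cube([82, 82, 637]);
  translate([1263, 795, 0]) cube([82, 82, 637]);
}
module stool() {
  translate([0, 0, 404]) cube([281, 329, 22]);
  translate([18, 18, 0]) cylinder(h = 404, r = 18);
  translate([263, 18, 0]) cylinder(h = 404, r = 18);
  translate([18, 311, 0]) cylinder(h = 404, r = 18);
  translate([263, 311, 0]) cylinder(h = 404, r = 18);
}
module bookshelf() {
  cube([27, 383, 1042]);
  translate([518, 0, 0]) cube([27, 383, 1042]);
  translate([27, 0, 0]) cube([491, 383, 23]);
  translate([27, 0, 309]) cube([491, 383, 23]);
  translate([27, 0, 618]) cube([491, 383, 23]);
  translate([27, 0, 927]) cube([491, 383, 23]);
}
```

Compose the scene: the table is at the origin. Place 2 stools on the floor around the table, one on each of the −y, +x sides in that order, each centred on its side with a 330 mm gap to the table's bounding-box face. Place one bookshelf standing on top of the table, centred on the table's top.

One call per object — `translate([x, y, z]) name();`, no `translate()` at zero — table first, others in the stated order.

table();
translate([541, -659, 0]) stool();
translate([1693, 283, 0]) stool();
translate([409, 256, 684]) bookshelf();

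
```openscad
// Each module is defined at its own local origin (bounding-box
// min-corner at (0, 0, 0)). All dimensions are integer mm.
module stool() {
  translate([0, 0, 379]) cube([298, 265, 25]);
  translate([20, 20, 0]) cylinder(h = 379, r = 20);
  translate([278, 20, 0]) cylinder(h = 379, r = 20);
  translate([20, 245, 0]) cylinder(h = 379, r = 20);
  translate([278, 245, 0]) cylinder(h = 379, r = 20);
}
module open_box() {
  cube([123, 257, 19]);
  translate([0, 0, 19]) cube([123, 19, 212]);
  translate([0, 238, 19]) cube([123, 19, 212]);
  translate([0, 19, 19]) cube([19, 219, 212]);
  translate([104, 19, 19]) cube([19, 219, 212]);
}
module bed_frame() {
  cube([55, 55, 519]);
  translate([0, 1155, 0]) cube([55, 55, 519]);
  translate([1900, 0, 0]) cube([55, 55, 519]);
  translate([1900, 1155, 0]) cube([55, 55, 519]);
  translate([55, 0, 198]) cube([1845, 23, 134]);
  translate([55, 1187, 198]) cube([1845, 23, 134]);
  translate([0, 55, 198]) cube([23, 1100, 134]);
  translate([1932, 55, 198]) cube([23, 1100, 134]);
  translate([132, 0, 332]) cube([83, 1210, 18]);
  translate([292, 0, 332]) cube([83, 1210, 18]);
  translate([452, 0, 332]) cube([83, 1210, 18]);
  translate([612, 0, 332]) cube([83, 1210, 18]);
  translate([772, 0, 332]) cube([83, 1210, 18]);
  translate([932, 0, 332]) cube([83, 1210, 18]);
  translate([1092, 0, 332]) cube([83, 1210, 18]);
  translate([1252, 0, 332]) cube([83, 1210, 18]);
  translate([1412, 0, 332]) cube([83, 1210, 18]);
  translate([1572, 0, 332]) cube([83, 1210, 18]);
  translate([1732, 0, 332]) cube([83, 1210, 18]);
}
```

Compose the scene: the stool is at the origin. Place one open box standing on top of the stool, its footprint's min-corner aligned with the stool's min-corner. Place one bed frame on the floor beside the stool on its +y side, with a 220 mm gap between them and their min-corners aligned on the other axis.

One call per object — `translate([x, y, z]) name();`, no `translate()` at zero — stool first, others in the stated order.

stool();
translate([0, 0, 404]) open_box();
translate([0, 485, 0]) bed_frame();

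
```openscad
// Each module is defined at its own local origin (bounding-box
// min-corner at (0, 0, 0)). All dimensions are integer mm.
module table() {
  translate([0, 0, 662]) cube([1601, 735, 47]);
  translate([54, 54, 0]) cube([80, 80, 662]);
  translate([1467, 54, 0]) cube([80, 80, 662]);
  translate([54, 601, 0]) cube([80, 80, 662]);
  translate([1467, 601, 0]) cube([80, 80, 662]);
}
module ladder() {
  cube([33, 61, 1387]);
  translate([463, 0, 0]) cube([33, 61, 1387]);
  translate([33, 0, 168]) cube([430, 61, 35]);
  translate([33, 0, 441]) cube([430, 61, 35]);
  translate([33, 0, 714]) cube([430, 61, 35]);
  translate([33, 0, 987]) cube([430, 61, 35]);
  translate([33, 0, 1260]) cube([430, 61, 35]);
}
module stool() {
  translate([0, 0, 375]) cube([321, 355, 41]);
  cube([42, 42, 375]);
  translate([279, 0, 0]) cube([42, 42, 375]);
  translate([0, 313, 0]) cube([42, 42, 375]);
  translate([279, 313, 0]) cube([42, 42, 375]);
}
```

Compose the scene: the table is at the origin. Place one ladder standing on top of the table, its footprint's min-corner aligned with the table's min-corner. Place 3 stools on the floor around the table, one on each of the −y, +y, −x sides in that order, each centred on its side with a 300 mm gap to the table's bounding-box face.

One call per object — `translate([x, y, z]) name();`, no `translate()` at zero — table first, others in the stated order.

table();
translate([0, 0, 709]) ladder();
translate([640, -655, 0]) stool();
translate([640, 1035, 0]) stool();
translate([-621, 190, 0]) stool();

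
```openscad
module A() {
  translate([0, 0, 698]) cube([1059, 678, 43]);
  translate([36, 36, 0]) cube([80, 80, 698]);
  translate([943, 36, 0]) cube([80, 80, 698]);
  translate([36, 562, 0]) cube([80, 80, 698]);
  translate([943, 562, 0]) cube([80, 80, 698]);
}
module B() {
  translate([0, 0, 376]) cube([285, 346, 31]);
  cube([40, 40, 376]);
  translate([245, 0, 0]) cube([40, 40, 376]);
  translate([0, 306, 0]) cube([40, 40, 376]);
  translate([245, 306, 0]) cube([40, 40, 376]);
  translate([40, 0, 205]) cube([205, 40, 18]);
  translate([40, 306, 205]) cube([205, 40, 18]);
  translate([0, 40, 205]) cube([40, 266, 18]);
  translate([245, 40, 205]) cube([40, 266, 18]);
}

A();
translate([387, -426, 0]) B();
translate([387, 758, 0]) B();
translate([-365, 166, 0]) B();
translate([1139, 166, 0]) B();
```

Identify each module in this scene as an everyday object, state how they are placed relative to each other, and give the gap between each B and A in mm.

Each stool's nearest face is 80 mm from the table's bounding box.

A is a table. B is a stool. Four stools sit around the table at the −y, +y, −x, +x sides. The gap between each stool and the table is 80 mm.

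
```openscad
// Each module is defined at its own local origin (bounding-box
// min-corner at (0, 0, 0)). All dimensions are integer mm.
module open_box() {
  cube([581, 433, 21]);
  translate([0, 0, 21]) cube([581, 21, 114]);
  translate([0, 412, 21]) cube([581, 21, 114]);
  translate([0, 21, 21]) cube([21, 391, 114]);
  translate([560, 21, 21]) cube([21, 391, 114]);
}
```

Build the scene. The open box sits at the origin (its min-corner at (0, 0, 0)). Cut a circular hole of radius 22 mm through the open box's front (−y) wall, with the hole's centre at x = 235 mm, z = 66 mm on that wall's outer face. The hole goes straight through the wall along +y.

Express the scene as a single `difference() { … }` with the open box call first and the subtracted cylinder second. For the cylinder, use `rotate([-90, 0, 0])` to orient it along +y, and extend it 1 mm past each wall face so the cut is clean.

difference() {
  open_box();
  translate([235, -1, 66]) rotate([-90, 0, 0]) cylinder(h = 23, r = 22);
}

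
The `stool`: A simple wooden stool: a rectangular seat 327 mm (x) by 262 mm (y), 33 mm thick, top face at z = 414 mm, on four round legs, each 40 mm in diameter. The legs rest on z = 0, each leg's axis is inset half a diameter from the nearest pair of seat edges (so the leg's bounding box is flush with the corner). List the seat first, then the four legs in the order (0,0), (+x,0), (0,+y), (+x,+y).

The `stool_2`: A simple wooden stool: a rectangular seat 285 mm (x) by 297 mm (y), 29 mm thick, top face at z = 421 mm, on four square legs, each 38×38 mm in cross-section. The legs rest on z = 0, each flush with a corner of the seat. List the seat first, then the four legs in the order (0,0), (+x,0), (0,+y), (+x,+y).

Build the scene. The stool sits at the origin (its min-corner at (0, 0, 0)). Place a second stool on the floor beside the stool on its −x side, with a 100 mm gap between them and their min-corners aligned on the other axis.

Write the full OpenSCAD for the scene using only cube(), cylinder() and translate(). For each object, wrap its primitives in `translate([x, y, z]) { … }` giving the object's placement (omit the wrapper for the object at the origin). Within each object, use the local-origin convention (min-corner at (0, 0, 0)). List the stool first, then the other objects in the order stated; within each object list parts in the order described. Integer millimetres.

translate([0, 0, 381]) cube([327, 262, 33]);
translate([20, 20, 0]) cylinder(h = 381, r = 20);
translate([307, 20, 0]) cylinder(h = 381, r = 20);
translate([20, 242, 0]) cylinder(h = 381, r = 20);
translate([307, 242, 0]) cylinder(h = 381, r = 20);
translate([-385, 0, 0]) {
  translate([0, 0, 392]) cube([285, 297, 29]);
  cube([38, 38, 392]);
  translate([247, 0, 0]) cube([38, 38, 392]);
  translate([0, 259, 0]) cube([38, 38, 392]);
  translate([247, 259, 0]) cube([38, 38, 392]);
}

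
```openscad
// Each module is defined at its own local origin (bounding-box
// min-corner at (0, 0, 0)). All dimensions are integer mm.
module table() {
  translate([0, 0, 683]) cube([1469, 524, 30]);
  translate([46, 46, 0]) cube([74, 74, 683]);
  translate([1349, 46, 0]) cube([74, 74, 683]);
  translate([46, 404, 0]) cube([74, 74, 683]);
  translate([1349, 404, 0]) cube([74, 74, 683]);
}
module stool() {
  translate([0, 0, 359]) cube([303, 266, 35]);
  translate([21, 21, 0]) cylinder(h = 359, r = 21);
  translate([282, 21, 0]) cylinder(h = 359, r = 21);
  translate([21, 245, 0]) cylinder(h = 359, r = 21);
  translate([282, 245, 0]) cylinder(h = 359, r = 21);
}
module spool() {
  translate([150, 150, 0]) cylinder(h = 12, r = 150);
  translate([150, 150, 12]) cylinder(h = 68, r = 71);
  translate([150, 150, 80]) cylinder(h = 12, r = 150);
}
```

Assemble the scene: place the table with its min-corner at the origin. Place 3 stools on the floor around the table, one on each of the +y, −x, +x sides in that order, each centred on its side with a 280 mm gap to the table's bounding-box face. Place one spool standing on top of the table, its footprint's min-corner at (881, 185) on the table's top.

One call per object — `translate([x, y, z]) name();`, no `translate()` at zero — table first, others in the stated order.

table();
translate([583, 804, 0]) stool();
translate([-583, 129, 0]) stool();
translate([1749, 129, 0]) stool();
translate([881, 185, 713]) spool();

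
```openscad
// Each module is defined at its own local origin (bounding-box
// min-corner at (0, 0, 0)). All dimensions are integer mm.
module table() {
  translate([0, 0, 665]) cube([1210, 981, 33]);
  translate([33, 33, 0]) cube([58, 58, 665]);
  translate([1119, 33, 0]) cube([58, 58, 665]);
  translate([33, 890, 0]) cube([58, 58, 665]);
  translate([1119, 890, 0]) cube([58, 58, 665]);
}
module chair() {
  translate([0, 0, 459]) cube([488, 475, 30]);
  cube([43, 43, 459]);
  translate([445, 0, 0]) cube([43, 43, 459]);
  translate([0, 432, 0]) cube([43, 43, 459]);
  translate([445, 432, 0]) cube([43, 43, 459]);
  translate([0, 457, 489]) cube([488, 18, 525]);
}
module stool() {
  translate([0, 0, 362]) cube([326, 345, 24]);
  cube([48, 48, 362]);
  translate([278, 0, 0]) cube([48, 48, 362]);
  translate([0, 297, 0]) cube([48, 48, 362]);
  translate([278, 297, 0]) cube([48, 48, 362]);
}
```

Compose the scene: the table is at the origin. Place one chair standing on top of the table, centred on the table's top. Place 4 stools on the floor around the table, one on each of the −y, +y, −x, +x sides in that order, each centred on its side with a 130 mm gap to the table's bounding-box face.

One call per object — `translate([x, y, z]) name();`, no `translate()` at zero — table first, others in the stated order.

table();
translate([361, 253, 698]) chair();
translate([442, -475, 0]) stool();
translate([442, 1111, 0]) stool();
translate([-456, 318, 0]) stool();
translate([1340, 318, 0]) stool();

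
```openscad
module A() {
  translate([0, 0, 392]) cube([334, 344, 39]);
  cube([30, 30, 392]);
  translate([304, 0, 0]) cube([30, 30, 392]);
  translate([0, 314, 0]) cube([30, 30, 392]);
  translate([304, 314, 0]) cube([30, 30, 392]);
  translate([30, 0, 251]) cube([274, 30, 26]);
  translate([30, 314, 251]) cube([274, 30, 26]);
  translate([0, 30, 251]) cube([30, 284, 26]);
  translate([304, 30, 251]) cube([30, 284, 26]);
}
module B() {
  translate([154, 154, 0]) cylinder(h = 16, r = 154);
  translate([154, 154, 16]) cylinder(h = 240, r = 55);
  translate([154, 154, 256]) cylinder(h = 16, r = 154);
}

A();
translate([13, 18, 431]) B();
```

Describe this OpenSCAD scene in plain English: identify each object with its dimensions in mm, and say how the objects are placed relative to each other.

A is a four-legged stool. The seat is a 334×344×39 mm slab whose top surface is at z = 431 mm; four square legs, each 30×30 mm in cross-section, run from the floor (z = 0) to the underside of the seat, each flush with a corner of the seat. Four stretchers, 30 mm wide and 26 mm tall, connect adjacent legs with their undersides at z = 251 mm, each running between the inner faces of the legs it joins and aligned with the legs' outer faces on the other axis.

B is a spool: two coaxial disc flanges of radius 154 mm and thickness 16 mm, joined by a core cylinder of radius 55 mm and height 240 mm. The lower flange rests on z = 0 and the three cylinders share a vertical axis.

The spool is on top of the stool, centred.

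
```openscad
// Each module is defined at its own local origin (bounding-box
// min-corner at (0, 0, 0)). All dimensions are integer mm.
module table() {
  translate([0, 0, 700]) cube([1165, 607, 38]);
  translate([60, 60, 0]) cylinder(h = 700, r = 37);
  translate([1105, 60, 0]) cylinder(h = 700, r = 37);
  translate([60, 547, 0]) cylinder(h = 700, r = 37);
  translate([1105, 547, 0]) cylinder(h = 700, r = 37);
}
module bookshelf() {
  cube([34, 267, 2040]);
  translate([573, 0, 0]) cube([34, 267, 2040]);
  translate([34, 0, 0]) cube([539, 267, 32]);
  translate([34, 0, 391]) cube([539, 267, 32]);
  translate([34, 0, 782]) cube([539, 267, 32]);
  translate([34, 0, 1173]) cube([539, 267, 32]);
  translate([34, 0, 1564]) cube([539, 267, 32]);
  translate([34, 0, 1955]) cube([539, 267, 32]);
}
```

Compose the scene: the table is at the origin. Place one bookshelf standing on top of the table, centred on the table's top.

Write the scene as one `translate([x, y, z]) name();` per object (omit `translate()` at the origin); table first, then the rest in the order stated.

table();
translate([279, 170, 738]) bookshelf();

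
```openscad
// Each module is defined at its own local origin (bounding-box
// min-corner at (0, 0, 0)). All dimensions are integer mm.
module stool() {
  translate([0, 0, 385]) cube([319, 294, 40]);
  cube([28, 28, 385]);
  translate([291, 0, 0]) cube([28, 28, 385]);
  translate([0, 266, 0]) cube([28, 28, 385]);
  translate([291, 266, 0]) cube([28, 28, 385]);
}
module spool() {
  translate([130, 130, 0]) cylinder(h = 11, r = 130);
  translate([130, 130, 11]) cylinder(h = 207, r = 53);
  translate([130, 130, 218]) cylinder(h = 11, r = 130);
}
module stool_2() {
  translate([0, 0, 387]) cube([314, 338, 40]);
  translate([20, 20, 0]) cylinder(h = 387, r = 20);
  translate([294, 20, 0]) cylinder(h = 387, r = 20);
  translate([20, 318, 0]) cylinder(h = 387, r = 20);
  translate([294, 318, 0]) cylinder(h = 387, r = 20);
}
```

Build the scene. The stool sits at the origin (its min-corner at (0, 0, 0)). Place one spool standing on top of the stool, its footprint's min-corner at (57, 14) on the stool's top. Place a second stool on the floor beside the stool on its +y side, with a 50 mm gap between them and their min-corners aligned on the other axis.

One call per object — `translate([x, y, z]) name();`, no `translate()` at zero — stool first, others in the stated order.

stool();
translate([57, 14, 425]) spool();
translate([0, 344, 0]) stool_2();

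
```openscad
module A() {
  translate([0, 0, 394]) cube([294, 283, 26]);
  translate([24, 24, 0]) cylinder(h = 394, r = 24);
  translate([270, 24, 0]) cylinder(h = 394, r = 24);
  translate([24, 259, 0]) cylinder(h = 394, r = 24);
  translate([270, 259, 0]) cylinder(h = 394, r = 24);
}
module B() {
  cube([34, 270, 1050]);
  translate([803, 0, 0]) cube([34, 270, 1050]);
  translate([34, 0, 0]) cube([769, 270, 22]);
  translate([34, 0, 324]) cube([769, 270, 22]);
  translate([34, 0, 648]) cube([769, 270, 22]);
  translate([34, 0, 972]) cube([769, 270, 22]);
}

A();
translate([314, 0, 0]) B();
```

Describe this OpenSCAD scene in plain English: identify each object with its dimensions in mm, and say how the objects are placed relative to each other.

A is a simple wooden stool: a rectangular seat 294 mm (x) by 283 mm (y), 26 mm thick, top face at z = 420 mm, on four round legs, each 48 mm in diameter. The legs rest on z = 0, each leg's axis is inset half a diameter from the nearest pair of seat edges (so the leg's bounding box is flush with the corner).

B is a bookshelf 837 mm wide overall, 270 mm deep and 1050 mm tall. The two sides are 34 mm thick vertical panels. 4 horizontal shelves of 22 mm thickness span between the inner faces of the sides; the lowest shelf sits on the floor and shelves are stacked with a clear vertical gap of 302 mm between each pair.

The bookshelf is on the floor beside the stool on its +x side.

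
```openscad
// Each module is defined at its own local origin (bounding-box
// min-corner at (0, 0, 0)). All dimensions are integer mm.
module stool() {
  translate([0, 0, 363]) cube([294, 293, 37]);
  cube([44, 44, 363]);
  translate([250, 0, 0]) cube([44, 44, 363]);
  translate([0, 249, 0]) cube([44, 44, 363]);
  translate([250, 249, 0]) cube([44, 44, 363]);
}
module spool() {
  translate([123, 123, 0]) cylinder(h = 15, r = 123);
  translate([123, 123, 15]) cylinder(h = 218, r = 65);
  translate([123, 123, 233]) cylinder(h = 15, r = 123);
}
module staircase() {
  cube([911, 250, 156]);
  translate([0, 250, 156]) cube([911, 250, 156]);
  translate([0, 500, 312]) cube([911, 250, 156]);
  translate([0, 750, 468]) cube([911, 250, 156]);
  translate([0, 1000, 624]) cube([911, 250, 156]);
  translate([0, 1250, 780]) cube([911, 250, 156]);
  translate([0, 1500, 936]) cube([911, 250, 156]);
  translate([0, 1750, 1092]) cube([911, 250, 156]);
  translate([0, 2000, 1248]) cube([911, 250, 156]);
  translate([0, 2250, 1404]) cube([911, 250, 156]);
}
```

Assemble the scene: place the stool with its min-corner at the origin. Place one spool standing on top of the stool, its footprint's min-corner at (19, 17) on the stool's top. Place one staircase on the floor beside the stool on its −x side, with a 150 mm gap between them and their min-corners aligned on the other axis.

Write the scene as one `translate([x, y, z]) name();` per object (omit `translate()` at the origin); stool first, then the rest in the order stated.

stool();
translate([19, 17, 400]) spool();
translate([-1061, 0, 0]) staircase();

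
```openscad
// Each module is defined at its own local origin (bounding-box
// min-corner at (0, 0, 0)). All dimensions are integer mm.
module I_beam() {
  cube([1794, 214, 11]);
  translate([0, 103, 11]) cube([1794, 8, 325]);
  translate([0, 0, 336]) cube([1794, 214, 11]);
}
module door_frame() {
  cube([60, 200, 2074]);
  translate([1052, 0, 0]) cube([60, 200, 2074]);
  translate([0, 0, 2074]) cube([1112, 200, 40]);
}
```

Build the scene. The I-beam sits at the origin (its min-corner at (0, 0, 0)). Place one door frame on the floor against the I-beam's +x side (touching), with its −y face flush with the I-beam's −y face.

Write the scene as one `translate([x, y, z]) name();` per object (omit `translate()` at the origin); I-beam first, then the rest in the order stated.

I_beam();
translate([1794, 0, 0]) door_frame();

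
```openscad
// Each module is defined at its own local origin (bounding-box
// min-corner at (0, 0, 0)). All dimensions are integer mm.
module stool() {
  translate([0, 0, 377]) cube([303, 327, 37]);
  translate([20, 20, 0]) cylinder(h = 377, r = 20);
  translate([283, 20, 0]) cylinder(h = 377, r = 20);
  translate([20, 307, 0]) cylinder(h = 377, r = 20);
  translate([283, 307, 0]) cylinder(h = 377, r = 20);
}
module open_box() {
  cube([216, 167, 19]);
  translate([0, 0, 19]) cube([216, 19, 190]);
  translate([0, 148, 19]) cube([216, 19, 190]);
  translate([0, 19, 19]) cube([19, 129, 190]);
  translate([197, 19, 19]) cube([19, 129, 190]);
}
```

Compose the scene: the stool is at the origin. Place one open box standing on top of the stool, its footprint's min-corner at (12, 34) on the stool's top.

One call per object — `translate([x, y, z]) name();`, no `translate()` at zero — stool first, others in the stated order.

stool();
translate([12, 34, 414]) open_box();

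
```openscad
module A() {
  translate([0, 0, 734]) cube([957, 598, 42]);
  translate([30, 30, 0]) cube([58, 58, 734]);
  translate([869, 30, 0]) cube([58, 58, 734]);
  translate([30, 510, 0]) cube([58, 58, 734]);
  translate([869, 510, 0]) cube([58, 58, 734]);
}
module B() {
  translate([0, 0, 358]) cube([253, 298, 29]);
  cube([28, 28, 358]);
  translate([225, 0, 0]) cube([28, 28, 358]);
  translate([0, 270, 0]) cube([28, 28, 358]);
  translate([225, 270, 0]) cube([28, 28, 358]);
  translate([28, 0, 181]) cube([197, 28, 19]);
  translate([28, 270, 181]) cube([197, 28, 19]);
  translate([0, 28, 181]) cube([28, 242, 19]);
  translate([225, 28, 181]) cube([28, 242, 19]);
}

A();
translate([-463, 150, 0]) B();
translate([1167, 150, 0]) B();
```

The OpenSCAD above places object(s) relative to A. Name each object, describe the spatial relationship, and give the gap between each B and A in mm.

Each stool's nearest face is 210 mm from the table's bounding box.

A is a table. B is a stool. Two stools sit around the table at the −x, +x sides. The gap between each stool and the table is 210 mm.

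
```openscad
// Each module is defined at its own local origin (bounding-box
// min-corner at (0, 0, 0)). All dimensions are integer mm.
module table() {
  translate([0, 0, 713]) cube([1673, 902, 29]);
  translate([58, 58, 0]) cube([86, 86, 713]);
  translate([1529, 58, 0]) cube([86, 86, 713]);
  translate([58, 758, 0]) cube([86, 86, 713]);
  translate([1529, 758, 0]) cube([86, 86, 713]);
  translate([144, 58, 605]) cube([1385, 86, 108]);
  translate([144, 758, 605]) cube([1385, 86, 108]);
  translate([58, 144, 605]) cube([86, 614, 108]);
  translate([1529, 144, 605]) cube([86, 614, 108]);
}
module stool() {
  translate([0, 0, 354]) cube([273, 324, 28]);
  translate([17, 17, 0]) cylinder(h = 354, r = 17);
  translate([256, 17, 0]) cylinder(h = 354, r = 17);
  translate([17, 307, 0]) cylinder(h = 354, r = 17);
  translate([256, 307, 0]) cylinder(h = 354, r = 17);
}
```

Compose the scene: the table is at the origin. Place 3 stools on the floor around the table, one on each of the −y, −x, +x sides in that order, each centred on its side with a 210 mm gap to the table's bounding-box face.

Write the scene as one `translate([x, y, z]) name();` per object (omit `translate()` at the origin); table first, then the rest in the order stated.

table();
translate([700, -534, 0]) stool();
translate([-483, 289, 0]) stool();
translate([1883, 289, 0]) stool();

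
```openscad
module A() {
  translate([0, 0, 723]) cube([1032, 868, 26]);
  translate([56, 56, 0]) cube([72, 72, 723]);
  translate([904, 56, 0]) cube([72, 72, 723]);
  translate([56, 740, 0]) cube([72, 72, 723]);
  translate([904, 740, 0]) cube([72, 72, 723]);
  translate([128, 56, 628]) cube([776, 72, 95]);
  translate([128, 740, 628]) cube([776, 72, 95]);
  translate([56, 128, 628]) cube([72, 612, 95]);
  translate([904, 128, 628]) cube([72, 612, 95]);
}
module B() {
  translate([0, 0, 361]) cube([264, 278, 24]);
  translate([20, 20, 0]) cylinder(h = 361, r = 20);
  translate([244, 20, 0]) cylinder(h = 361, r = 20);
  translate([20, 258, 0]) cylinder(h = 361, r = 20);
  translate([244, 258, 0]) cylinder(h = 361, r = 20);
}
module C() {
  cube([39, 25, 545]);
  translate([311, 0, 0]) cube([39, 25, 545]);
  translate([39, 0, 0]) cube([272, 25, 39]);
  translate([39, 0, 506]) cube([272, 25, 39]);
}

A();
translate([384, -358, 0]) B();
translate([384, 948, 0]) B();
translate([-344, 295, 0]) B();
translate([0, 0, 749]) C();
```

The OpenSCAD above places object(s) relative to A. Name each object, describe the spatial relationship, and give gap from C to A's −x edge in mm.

A is a table. B is a stool. C is a picture frame. Three stools sit around the table at the −y, +y, −x sides. The picture frame is on top of the table. The gap from the picture frame to the table's −x edge is 0 mm.

The picture frame's min-x is at 0; the table's min-x is 0; gap = 0 mm.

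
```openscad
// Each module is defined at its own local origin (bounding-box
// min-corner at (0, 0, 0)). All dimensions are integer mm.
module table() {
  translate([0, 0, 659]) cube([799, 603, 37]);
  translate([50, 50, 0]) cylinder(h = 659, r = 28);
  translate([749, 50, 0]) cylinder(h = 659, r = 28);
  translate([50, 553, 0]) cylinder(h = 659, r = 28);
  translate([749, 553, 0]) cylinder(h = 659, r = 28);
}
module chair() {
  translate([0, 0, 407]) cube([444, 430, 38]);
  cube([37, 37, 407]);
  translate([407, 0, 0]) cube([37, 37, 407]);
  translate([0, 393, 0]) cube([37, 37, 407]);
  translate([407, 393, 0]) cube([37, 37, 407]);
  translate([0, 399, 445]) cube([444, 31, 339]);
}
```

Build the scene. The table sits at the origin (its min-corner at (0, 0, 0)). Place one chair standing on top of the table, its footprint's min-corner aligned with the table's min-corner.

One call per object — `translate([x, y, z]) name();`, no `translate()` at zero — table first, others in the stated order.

table();
translate([0, 0, 696]) chair();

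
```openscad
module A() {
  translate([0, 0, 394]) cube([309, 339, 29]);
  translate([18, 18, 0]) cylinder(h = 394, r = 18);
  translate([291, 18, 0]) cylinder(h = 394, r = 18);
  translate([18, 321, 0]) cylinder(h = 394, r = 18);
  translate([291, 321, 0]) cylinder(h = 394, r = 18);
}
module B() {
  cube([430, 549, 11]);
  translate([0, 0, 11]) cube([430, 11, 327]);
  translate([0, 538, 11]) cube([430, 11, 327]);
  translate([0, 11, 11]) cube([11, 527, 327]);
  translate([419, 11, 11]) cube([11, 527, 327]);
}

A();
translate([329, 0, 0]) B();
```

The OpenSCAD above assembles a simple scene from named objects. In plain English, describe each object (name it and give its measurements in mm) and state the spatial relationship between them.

A is a four-legged stool. The seat is a 309×339×29 mm slab whose top surface is at z = 423 mm; four round legs, each 36 mm in diameter, run from the floor (z = 0) to the underside of the seat, each leg's axis is inset half a diameter from the nearest pair of seat edges (so the leg's bounding box is flush with the corner).

B is an open-topped rectangular box: outside dimensions 430×549×338 mm, with a uniform wall and base thickness of 11 mm. The base is a full 430×549 slab on the floor; four walls sit on top of the base. The front and back walls (the −y and +y sides) span the full width; the two side walls fit between them.

The open box is on the floor beside the stool on its +x side.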